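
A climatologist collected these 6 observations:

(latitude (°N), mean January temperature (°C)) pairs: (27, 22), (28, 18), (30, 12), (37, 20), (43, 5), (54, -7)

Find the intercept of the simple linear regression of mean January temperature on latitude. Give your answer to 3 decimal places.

45.958

n = 6, Σx = 219, Σy = 70, Σxy = 2035, Σx² = 8547
Sxx = Σx² − (Σx)²/n = 8547 − 7993.5 = 553.5
Sxy = Σxy − (Σx)(Σy)/n = 2035 − 2555 = -520
b = Sxy/Sxx = -520/553.5 = -0.939476
a = ȳ − b·x̄ = 11.666667 − (-0.939476)·36.5 = 45.957543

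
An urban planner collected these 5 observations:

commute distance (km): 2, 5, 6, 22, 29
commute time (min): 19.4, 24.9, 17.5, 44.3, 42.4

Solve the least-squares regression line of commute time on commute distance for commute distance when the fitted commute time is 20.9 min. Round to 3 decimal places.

4.014

n = 5, Σx = 64, Σy = 148.5, Σxy = 2472.5, Σx² = 1390
Sxx = Σx² − (Σx)²/n = 1390 − 819.2 = 570.8
Sxy = Σxy − (Σx)(Σy)/n = 2472.5 − 1900.8 = 571.7
b = Sxy/Sxx = 571.7/570.8 = 1.001577
a = ȳ − b·x̄ = 29.7 − 1.001577·12.8 = 16.879818
Set a + b·x = 20.9: x = (20.9 − 16.879818) / 1.001577 = 4.013853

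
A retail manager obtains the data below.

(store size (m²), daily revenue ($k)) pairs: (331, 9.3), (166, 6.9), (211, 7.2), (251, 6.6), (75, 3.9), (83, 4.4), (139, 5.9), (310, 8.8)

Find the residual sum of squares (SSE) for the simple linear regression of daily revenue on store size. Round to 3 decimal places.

2.262

n = 8, Σx = 1566, Σy = 53, Σxy = 11605.3, Σx² = 372574, Σy² = 376.32
Sxx = Σx² − (Σx)²/n = 372574 − 306544.5 = 66029.5
Sxy = Σxy − (Σx)(Σy)/n = 11605.3 − 10374.75 = 1230.55
Syy = Σy² − (Σy)²/n = 376.32 − 351.125 = 25.195
b = Sxy/Sxx = 1230.55/66029.5 = 0.018636
SSE = Syy − b·Sxy = 25.195 − 0.018636·1230.55 = 2.262018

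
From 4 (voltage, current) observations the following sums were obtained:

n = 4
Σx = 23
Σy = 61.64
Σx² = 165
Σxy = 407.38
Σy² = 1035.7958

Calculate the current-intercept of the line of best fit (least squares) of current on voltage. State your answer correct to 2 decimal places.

Sxx = Σx² − (Σx)²/n = 165 − 132.25 = 32.75
Sxy = Σxy − (Σx)(Σy)/n = 407.38 − 354.43 = 52.95
b = Sxy/Sxx = 52.95/32.75 = 1.616794
a = ȳ − b·x̄ = 15.41 − 1.616794·5.75 = 6.113435

6.11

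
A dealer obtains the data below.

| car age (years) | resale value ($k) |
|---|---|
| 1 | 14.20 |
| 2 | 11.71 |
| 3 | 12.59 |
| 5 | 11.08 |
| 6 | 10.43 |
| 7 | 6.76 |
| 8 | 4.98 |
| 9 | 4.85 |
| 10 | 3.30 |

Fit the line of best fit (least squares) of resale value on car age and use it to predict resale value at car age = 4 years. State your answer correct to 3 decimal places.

n = 9, Σx = 51, Σy = 79.9, Σxy = 357.18, Σx² = 369
Sxx = Σx² − (Σx)²/n = 369 − 289 = 80
Sxy = Σxy − (Σx)(Σy)/n = 357.18 − 452.766667 = -95.586667
b = Sxy/Sxx = -95.586667/80 = -1.194833
a = ȳ − b·x̄ = 8.877778 − (-1.194833)·5.666667 = 15.6485
ŷ(4) = a + b·4 = 15.6485 + (-1.194833)·4 = 10.869167

10.869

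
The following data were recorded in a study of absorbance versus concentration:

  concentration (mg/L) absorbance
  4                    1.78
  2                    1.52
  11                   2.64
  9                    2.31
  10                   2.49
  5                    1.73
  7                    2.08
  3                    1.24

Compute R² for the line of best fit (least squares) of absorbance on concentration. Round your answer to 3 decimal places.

0.930

n = 8, Σx = 51, Σy = 15.79, Σxy = 111.82, Σx² = 405, Σy² = 32.8415
Sxx = Σx² − (Σx)²/n = 405 − 325.125 = 79.875
Sxy = Σxy − (Σx)(Σy)/n = 111.82 − 100.66125 = 11.15875
Syy = Σy² − (Σy)²/n = 32.8415 − 31.165512 = 1.675987
R² = Sxy²/(Sxx·Syy) = (11.15875)²/(79.875·1.675987) = 0.930142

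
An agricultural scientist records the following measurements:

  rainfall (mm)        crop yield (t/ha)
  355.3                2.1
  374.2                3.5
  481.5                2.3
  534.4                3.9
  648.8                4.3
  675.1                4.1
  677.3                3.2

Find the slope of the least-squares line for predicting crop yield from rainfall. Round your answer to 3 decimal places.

0.004

n = 7, Σx = 3746.6, Σy = 23.4, Σxy = 12972.55, Σx² = 2119126.08
Sxx = Σx² − (Σx)²/n = 2119126.08 − 2005287.365714 = 113838.714286
Sxy = Σxy − (Σx)(Σy)/n = 12972.55 − 12524.348571 = 448.201429
b = Sxy/Sxx = 448.201429/113838.714286 = 0.003937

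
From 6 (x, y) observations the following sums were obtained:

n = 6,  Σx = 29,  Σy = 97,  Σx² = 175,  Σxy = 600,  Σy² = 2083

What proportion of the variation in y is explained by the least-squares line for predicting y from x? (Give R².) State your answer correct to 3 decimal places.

0.959

Sxx = Σx² − (Σx)²/n = 175 − 140.166667 = 34.833333
Sxy = Σxy − (Σx)(Σy)/n = 600 − 468.833333 = 131.166667
Syy = Σy² − (Σy)²/n = 2083 − 1568.166667 = 514.833333
R² = Sxy²/(Sxx·Syy) = (131.166667)²/(34.833333·514.833333) = 0.959368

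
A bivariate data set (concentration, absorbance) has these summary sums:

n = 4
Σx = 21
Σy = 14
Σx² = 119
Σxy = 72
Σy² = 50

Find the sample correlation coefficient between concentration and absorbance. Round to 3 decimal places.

-0.507

Sxx = Σx² − (Σx)²/n = 119 − 110.25 = 8.75
Sxy = Σxy − (Σx)(Σy)/n = 72 − 73.5 = -1.5
Syy = Σy² − (Σy)²/n = 50 − 49 = 1
r = Sxy/√(Sxx·Syy) = -1.5/√(8.75) = -1.5/2.958040 = -0.507093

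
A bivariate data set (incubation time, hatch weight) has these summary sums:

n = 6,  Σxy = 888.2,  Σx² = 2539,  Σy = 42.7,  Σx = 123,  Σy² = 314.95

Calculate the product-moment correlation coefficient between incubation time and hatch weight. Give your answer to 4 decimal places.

Sxx = Σx² − (Σx)²/n = 2539 − 2521.5 = 17.5
Sxy = Σxy − (Σx)(Σy)/n = 888.2 − 875.35 = 12.85
Syy = Σy² − (Σy)²/n = 314.95 − 303.881667 = 11.068333
r = Sxy/√(Sxx·Syy) = 12.85/√(193.695833) = 12.85/13.917465 = 0.923300

0.9233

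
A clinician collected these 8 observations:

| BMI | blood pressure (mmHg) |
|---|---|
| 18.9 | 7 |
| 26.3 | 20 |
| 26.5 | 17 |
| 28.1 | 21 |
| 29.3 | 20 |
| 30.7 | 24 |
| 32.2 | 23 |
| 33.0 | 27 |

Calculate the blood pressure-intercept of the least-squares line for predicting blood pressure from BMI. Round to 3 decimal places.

n = 8, Σx = 225, Σy = 159, Σxy = 4653.3, Σx² = 6467.58
Sxx = Σx² − (Σx)²/n = 6467.58 − 6328.125 = 139.455
Sxy = Σxy − (Σx)(Σy)/n = 4653.3 − 4471.875 = 181.425
b = Sxy/Sxx = 181.425/139.455 = 1.300957
a = ȳ − b·x̄ = 19.875 − 1.300957·28.125 = -16.714424

-16.714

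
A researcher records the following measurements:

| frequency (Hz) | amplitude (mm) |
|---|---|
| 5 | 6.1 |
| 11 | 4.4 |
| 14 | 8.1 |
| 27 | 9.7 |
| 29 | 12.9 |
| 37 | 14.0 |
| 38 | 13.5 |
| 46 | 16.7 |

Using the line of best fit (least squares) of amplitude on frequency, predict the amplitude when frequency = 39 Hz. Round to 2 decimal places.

n = 8, Σx = 207, Σy = 85.4, Σxy = 2627.5, Σx² = 6841
Sxx = Σx² − (Σx)²/n = 6841 − 5356.125 = 1484.875
Sxy = Σxy − (Σx)(Σy)/n = 2627.5 − 2209.725 = 417.775
b = Sxy/Sxx = 417.775/1484.875 = 0.281354
a = ȳ − b·x̄ = 10.675 − 0.281354·25.875 = 3.394974
ŷ(39) = a + b·39 = 3.394974 + 0.281354·39 = 14.367767

14.37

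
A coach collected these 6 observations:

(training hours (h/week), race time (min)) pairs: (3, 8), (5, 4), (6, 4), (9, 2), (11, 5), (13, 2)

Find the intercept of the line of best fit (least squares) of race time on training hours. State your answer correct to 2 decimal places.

n = 6, Σx = 47, Σy = 25, Σxy = 167, Σx² = 441
Sxx = Σx² − (Σx)²/n = 441 − 368.166667 = 72.833333
Sxy = Σxy − (Σx)(Σy)/n = 167 − 195.833333 = -28.833333
b = Sxy/Sxx = -28.833333/72.833333 = -0.395881
a = ȳ − b·x̄ = 4.166667 − (-0.395881)·7.833333 = 7.267735

7.27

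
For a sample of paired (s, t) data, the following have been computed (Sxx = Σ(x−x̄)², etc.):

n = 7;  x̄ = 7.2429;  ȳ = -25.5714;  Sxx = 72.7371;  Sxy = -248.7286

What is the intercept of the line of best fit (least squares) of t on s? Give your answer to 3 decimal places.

b = Sxy/Sxx = -248.7286/72.7371 = -3.419556
a = ȳ − b·x̄ = -25.5714 − (-3.419556)·7.2429 = -0.803897

-0.804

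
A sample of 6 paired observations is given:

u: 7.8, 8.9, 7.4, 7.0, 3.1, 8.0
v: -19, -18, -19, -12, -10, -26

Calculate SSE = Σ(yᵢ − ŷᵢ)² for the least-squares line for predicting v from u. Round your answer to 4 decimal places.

83.6300

n = 6, Σx = 42.2, Σy = -104, Σxy = -772, Σx² = 317.42, Σy² = 1966
Sxx = Σx² − (Σx)²/n = 317.42 − 296.806667 = 20.613333
Sxy = Σxy − (Σx)(Σy)/n = -772 − (-731.466667) = -40.533333
Syy = Σy² − (Σy)²/n = 1966 − 1802.666667 = 163.333333
b = Sxy/Sxx = -40.533333/20.613333 = -1.966365
SSE = Syy − b·Sxy = 163.333333 − (-1.966365)·(-40.533333) = 83.630013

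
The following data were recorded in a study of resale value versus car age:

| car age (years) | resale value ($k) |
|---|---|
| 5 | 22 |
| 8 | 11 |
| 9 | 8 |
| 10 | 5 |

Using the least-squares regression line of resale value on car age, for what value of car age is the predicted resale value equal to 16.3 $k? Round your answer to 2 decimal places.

n = 4, Σx = 32, Σy = 46, Σxy = 320, Σx² = 270
Sxx = Σx² − (Σx)²/n = 270 − 256 = 14
Sxy = Σxy − (Σx)(Σy)/n = 320 − 368 = -48
b = Sxy/Sxx = -48/14 = -3.428571
a = ȳ − b·x̄ = 11.5 − (-3.428571)·8 = 38.928571
Set a + b·x = 16.3: x = (16.3 − 38.928571) / (-3.428571) = 6.6

6.60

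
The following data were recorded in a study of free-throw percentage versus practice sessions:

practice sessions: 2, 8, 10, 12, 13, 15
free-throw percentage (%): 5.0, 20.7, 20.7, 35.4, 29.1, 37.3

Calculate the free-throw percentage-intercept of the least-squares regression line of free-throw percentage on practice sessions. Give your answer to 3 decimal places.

-0.130

n = 6, Σx = 60, Σy = 148.2, Σxy = 1745.2, Σx² = 706
Sxx = Σx² − (Σx)²/n = 706 − 600 = 106
Sxy = Σxy − (Σx)(Σy)/n = 1745.2 − 1482 = 263.2
b = Sxy/Sxx = 263.2/106 = 2.483019
a = ȳ − b·x̄ = 24.7 − 2.483019·10 = -0.130189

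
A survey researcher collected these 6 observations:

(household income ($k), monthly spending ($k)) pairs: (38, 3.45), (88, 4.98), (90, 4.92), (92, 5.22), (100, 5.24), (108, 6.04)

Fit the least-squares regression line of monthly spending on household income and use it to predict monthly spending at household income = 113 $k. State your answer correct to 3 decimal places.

n = 6, Σx = 516, Σy = 29.85, Σxy = 2668.7, Σx² = 47416
Sxx = Σx² − (Σx)²/n = 47416 − 44376 = 3040
Sxy = Σxy − (Σx)(Σy)/n = 2668.7 − 2567.1 = 101.6
b = Sxy/Sxx = 101.6/3040 = 0.033421
a = ȳ − b·x̄ = 4.975 − 0.033421·86 = 2.100789
ŷ(113) = a + b·113 = 2.100789 + 0.033421·113 = 5.877368

5.877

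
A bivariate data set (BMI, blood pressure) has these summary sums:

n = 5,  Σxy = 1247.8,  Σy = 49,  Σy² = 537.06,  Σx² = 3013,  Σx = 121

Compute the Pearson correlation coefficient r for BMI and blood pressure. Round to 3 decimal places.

Sxx = Σx² − (Σx)²/n = 3013 − 2928.2 = 84.8
Sxy = Σxy − (Σx)(Σy)/n = 1247.8 − 1185.8 = 62
Syy = Σy² − (Σy)²/n = 537.06 − 480.2 = 56.86
r = Sxy/√(Sxx·Syy) = 62/√(4821.728) = 62/69.438664 = 0.892874

0.893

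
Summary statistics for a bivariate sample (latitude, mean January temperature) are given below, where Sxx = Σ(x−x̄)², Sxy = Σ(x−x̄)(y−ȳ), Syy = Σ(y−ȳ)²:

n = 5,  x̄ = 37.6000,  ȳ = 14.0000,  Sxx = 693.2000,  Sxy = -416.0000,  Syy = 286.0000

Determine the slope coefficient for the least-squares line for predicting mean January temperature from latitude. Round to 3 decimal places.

-0.600

b = Sxy/Sxx = -416/693.2 = -0.600115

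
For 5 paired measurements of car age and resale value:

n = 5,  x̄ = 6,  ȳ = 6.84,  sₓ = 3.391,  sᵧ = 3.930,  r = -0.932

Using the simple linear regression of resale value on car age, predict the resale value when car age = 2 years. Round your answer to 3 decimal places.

b = r · sᵧ/sₓ = -0.932 · 3.93/3.391 = -1.080142
a = ȳ − b·x̄ = 6.84 − (-1.080142)·6 = 13.320849
ŷ(2) = a + b·2 = 13.320849 + (-1.080142)·2 = 11.160566

11.161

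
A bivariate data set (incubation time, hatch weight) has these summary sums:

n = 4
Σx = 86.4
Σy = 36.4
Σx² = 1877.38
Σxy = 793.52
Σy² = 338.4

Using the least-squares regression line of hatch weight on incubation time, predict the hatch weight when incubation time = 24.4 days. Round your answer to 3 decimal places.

10.930

Sxx = Σx² − (Σx)²/n = 1877.38 − 1866.24 = 11.14
Sxy = Σxy − (Σx)(Σy)/n = 793.52 − 786.24 = 7.28
b = Sxy/Sxx = 7.28/11.14 = 0.653501
a = ȳ − b·x̄ = 9.1 − 0.653501·21.6 = -5.015619
ŷ(24.4) = a + b·24.4 = -5.015619 + 0.653501·24.4 = 10.929803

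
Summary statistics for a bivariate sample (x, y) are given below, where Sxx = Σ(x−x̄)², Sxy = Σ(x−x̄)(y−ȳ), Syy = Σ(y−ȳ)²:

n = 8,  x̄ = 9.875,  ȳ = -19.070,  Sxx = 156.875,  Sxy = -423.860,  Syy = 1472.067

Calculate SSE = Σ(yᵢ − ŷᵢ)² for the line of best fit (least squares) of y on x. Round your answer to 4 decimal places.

326.8412

b = Sxy/Sxx = -423.86/156.875 = -2.701896
SSE = Syy − b·Sxy = 1472.067 − (-2.701896)·(-423.86) = 326.841186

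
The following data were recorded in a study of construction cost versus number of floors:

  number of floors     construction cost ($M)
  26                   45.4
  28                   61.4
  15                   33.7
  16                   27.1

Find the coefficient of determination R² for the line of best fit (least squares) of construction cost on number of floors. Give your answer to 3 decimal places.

0.840

n = 4, Σx = 85, Σy = 167.6, Σxy = 3838.7, Σx² = 1941, Σy² = 7701.22
Sxx = Σx² − (Σx)²/n = 1941 − 1806.25 = 134.75
Sxy = Σxy − (Σx)(Σy)/n = 3838.7 − 3561.5 = 277.2
Syy = Σy² − (Σy)²/n = 7701.22 − 7022.44 = 678.78
R² = Sxy²/(Sxx·Syy) = (277.2)²/(134.75·678.78) = 0.840095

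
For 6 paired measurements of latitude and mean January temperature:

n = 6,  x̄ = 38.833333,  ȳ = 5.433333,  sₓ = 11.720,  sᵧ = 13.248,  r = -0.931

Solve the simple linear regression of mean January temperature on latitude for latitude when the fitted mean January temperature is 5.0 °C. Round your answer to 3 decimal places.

39.245

b = r · sᵧ/sₓ = -0.931 · 13.248/11.72 = -1.052380
a = ȳ − b·x̄ = 5.433333 − (-1.052380)·38.833333 = 46.300737
Set a + b·x = 5.0: x = (5.0 − 46.300737) / (-1.052380) = 39.245098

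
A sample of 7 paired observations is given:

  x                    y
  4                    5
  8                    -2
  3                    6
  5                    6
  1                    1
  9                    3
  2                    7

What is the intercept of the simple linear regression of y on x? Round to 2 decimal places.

n = 7, Σx = 32, Σy = 26, Σxy = 94, Σx² = 200
Sxx = Σx² − (Σx)²/n = 200 − 146.285714 = 53.714286
Sxy = Σxy − (Σx)(Σy)/n = 94 − 118.857143 = -24.857143
b = Sxy/Sxx = -24.857143/53.714286 = -0.462766
a = ȳ − b·x̄ = 3.714286 − (-0.462766)·4.571429 = 5.829787

5.83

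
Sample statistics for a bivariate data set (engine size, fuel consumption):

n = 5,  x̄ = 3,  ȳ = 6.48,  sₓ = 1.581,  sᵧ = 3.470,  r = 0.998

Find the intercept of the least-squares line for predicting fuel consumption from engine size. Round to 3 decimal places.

-0.091

b = r · sᵧ/sₓ = 0.998 · 3.47/1.581 = 2.190424
a = ȳ − b·x̄ = 6.48 − 2.190424·3 = -0.091271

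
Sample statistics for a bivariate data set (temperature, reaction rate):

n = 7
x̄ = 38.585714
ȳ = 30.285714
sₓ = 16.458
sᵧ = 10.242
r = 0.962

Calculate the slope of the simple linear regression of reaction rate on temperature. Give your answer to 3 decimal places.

b = r · sᵧ/sₓ = 0.962 · 10.242/16.458 = 0.598664

0.599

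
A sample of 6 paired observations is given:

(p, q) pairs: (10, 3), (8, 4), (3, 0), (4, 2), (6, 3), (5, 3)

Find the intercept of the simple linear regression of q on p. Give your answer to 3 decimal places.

n = 6, Σx = 36, Σy = 15, Σxy = 103, Σx² = 250
Sxx = Σx² − (Σx)²/n = 250 − 216 = 34
Sxy = Σxy − (Σx)(Σy)/n = 103 − 90 = 13
b = Sxy/Sxx = 13/34 = 0.382353
a = ȳ − b·x̄ = 2.5 − 0.382353·6 = 0.205882

0.206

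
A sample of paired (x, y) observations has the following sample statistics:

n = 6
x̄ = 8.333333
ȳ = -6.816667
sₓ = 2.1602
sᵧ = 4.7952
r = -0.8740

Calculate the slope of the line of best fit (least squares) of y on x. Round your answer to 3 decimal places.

-1.940

b = r · sᵧ/sₓ = -0.874 · 4.7952/2.1602 = -1.940100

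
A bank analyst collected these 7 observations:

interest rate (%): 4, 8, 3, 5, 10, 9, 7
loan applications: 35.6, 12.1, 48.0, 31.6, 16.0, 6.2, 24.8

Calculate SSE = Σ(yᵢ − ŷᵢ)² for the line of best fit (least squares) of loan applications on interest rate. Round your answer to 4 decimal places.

n = 7, Σx = 46, Σy = 174.3, Σxy = 930.6, Σx² = 344, Σy² = 5625.81
Sxx = Σx² − (Σx)²/n = 344 − 302.285714 = 41.714286
Sxy = Σxy − (Σx)(Σy)/n = 930.6 − 1145.4 = -214.8
Syy = Σy² − (Σy)²/n = 5625.81 − 4340.07 = 1285.74
b = Sxy/Sxx = -214.8/41.714286 = -5.149315
SSE = Syy − b·Sxy = 1285.74 − (-5.149315)·(-214.8) = 179.667123

179.6671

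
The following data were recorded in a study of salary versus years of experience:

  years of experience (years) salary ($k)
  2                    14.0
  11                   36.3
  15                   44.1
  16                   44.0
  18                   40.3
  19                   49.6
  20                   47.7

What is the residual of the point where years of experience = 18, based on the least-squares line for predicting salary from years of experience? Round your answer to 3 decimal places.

-5.735

n = 7, Σx = 101, Σy = 276, Σxy = 4414.6, Σx² = 1691
Sxx = Σx² − (Σx)²/n = 1691 − 1457.285714 = 233.714286
Sxy = Σxy − (Σx)(Σy)/n = 4414.6 − 3982.285714 = 432.314286
b = Sxy/Sxx = 432.314286/233.714286 = 1.849756
a = ȳ − b·x̄ = 39.428571 − 1.849756·14.428571 = 12.739242
ŷ(18) = 12.739242 + 1.849756·18 = 46.034841
residual = y − ŷ = 40.3 − 46.034841 = -5.734841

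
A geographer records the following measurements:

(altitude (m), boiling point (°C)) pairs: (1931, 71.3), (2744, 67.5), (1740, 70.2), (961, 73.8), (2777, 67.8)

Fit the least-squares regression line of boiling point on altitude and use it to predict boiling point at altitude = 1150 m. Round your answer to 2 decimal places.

73.05

n = 5, Σx = 10153, Σy = 350.6, Σxy = 704250.7, Σx² = 22921147
Sxx = Σx² − (Σx)²/n = 22921147 − 20616681.8 = 2304465.2
Sxy = Σxy − (Σx)(Σy)/n = 704250.7 − 711928.36 = -7677.66
b = Sxy/Sxx = -7677.66/2304465.2 = -0.003332
a = ȳ − b·x̄ = 70.12 − (-0.003332)·2030.6 = 76.885238
ŷ(1150) = a + b·1150 = 76.885238 + (-0.003332)·1150 = 73.053847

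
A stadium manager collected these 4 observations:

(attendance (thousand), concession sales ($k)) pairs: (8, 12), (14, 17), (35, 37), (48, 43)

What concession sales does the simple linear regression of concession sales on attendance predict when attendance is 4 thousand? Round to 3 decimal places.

9.330

n = 4, Σx = 105, Σy = 109, Σxy = 3693, Σx² = 3789
Sxx = Σx² − (Σx)²/n = 3789 − 2756.25 = 1032.75
Sxy = Σxy − (Σx)(Σy)/n = 3693 − 2861.25 = 831.75
b = Sxy/Sxx = 831.75/1032.75 = 0.805374
a = ȳ − b·x̄ = 27.25 − 0.805374·26.25 = 6.108932
ŷ(4) = a + b·4 = 6.108932 + 0.805374·4 = 9.330428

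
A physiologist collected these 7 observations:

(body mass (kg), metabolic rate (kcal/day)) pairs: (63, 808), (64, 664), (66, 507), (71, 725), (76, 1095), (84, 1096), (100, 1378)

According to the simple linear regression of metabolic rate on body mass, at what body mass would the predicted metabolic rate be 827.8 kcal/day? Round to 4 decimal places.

n = 7, Σx = 524, Σy = 6273, Σxy = 491421, Σx² = 40294
Sxx = Σx² − (Σx)²/n = 40294 − 39225.142857 = 1068.857143
Sxy = Σxy − (Σx)(Σy)/n = 491421 − 469578.857143 = 21842.142857
b = Sxy/Sxx = 21842.142857/1068.857143 = 20.435044
a = ȳ − b·x̄ = 896.142857 − 20.435044·74.857143 = -633.566159
Set a + b·x = 827.8: x = (827.8 − (-633.566159)) / 20.435044 = 71.512748

71.5127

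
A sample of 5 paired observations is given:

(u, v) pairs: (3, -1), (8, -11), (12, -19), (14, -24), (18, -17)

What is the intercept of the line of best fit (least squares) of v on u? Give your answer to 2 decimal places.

n = 5, Σx = 55, Σy = -72, Σxy = -961, Σx² = 737
Sxx = Σx² − (Σx)²/n = 737 − 605 = 132
Sxy = Σxy − (Σx)(Σy)/n = -961 − (-792) = -169
b = Sxy/Sxx = -169/132 = -1.280303
a = ȳ − b·x̄ = -14.4 − (-1.280303)·11 = -0.316667

-0.32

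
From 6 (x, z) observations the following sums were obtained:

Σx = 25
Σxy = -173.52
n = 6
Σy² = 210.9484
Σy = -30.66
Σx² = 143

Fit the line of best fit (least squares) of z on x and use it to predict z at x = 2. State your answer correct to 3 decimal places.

-2.556

Sxx = Σx² − (Σx)²/n = 143 − 104.166667 = 38.833333
Sxy = Σxy − (Σx)(Σy)/n = -173.52 − (-127.75) = -45.77
b = Sxy/Sxx = -45.77/38.833333 = -1.178627
a = ȳ − b·x̄ = -5.11 − (-1.178627)·4.166667 = -0.199056
ŷ(2) = a + b·2 = -0.199056 + (-1.178627)·2 = -2.556309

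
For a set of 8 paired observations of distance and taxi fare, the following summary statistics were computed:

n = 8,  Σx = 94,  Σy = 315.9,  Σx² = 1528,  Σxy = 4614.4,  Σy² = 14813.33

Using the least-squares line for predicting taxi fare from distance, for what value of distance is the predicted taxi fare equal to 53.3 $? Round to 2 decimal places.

Sxx = Σx² − (Σx)²/n = 1528 − 1104.5 = 423.5
Sxy = Σxy − (Σx)(Σy)/n = 4614.4 − 3711.825 = 902.575
b = Sxy/Sxx = 902.575/423.5 = 2.131228
a = ȳ − b·x̄ = 39.4875 − 2.131228·11.75 = 14.445573
Set a + b·x = 53.3: x = (53.3 − 14.445573) / 2.131228 = 18.231006

18.23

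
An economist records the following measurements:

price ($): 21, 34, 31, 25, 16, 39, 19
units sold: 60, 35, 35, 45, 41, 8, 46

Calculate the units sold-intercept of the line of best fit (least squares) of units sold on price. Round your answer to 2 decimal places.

n = 7, Σx = 185, Σy = 270, Σxy = 6502, Σx² = 5321
Sxx = Σx² − (Σx)²/n = 5321 − 4889.285714 = 431.714286
Sxy = Σxy − (Σx)(Σy)/n = 6502 − 7135.714286 = -633.714286
b = Sxy/Sxx = -633.714286/431.714286 = -1.467902
a = ȳ − b·x̄ = 38.571429 − (-1.467902)·26.428571 = 77.365983

77.37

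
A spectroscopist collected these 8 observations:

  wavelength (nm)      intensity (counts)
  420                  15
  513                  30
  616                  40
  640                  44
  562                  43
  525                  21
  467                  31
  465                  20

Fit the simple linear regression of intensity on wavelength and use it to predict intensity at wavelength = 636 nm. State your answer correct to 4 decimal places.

n = 8, Σx = 4208, Σy = 244, Σxy = 133458, Σx² = 2254408
Sxx = Σx² − (Σx)²/n = 2254408 − 2213408 = 41000
Sxy = Σxy − (Σx)(Σy)/n = 133458 − 128344 = 5114
b = Sxy/Sxx = 5114/41000 = 0.124732
a = ȳ − b·x̄ = 30.5 − 0.124732·526 = -35.108878
ŷ(636) = a + b·636 = -35.108878 + 0.124732·636 = 44.220488

44.2205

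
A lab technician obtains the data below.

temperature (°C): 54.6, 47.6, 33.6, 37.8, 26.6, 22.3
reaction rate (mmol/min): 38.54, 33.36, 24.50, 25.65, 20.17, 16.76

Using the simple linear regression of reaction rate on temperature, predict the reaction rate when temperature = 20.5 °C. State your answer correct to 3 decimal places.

n = 6, Σx = 222.5, Σy = 158.98, Σxy = 6395.26, Σx² = 9009.57
Sxx = Σx² − (Σx)²/n = 9009.57 − 8251.041667 = 758.528333
Sxy = Σxy − (Σx)(Σy)/n = 6395.26 − 5895.508333 = 499.751667
b = Sxy/Sxx = 499.751667/758.528333 = 0.658844
a = ȳ − b·x̄ = 26.496667 − 0.658844·37.083333 = 2.064544
ŷ(20.5) = a + b·20.5 = 2.064544 + 0.658844·20.5 = 15.570841

15.571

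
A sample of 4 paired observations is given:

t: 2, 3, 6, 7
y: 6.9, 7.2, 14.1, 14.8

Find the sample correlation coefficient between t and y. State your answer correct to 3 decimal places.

n = 4, Σx = 18, Σy = 43, Σxy = 223.6, Σx² = 98, Σy² = 517.3
Sxx = Σx² − (Σx)²/n = 98 − 81 = 17
Sxy = Σxy − (Σx)(Σy)/n = 223.6 − 193.5 = 30.1
Syy = Σy² − (Σy)²/n = 517.3 − 462.25 = 55.05
r = Sxy/√(Sxx·Syy) = 30.1/√(935.85) = 30.1/30.591666 = 0.983928

0.984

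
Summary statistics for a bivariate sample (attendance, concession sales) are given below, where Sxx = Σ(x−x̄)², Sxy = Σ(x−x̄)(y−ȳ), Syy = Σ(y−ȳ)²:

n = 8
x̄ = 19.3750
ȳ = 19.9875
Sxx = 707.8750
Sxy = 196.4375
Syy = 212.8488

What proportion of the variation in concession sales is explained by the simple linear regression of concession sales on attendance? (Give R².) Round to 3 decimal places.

0.256

R² = Sxy²/(Sxx·Syy) = (196.4375)²/(707.875·212.8488) = 0.256107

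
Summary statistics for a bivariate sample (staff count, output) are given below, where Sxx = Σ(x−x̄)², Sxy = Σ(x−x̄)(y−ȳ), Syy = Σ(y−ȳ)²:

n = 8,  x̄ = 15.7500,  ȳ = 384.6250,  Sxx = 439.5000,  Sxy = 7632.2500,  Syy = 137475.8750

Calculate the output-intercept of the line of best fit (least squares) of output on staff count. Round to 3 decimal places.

111.114

b = Sxy/Sxx = 7632.25/439.5 = 17.365757
a = ȳ − b·x̄ = 384.625 − 17.365757·15.75 = 111.114334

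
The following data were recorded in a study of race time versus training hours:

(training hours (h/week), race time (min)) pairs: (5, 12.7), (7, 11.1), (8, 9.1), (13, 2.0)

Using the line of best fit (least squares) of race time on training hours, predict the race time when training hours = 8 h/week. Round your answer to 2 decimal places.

n = 4, Σx = 33, Σy = 34.9, Σxy = 240, Σx² = 307
Sxx = Σx² − (Σx)²/n = 307 − 272.25 = 34.75
Sxy = Σxy − (Σx)(Σy)/n = 240 − 287.925 = -47.925
b = Sxy/Sxx = -47.925/34.75 = -1.379137
a = ȳ − b·x̄ = 8.725 − (-1.379137)·8.25 = 20.102878
ŷ(8) = a + b·8 = 20.102878 + (-1.379137)·8 = 9.069784

9.07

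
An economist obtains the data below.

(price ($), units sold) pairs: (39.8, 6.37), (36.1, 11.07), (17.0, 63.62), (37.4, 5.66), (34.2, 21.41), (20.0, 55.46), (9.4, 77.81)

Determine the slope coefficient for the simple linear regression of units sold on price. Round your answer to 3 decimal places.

n = 7, Σx = 193.9, Σy = 241.4, Σxy = 4519.213, Σx² = 6233.01
Sxx = Σx² − (Σx)²/n = 6233.01 − 5371.03 = 861.98
Sxy = Σxy − (Σx)(Σy)/n = 4519.213 − 6686.78 = -2167.567
b = Sxy/Sxx = -2167.567/861.98 = -2.514637

-2.515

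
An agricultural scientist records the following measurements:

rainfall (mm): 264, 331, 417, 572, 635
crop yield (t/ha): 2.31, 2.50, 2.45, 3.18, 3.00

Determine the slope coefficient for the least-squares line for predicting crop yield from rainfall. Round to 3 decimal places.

n = 5, Σx = 2219, Σy = 13.44, Σxy = 6182.95, Σx² = 1083555
Sxx = Σx² − (Σx)²/n = 1083555 − 984792.2 = 98762.8
Sxy = Σxy − (Σx)(Σy)/n = 6182.95 − 5964.672 = 218.278
b = Sxy/Sxx = 218.278/98762.8 = 0.002210

0.002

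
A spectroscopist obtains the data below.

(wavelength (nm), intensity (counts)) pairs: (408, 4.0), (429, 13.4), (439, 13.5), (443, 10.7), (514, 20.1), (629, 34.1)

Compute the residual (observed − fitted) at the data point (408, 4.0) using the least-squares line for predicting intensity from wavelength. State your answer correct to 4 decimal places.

-3.6173

n = 6, Σx = 2862, Σy = 95.8, Σxy = 49827.5, Σx² = 1399312
Sxx = Σx² − (Σx)²/n = 1399312 − 1365174 = 34138
Sxy = Σxy − (Σx)(Σy)/n = 49827.5 − 45696.6 = 4130.9
b = Sxy/Sxx = 4130.9/34138 = 0.121006
a = ȳ − b·x̄ = 15.966667 − 0.121006·477 = -41.753156
ŷ(408) = -41.753156 + 0.121006·408 = 7.617258
residual = y − ŷ = 4.0 − 7.617258 = -3.617258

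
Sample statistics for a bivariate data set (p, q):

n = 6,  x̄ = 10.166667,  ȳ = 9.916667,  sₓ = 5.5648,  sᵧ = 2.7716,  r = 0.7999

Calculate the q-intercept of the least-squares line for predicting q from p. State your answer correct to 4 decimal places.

5.8663

b = r · sᵧ/sₓ = 0.7999 · 2.7716/5.5648 = 0.398398
a = ȳ − b·x̄ = 9.916667 − 0.398398·10.166667 = 5.866291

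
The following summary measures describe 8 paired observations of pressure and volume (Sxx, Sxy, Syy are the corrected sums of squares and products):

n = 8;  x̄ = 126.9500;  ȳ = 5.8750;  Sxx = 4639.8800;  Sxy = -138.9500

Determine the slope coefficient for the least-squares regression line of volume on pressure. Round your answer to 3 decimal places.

-0.030

b = Sxy/Sxx = -138.95/4639.88 = -0.029947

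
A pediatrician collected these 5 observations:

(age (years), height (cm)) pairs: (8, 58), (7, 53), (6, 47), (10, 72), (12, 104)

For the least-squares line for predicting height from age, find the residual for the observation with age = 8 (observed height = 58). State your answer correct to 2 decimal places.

n = 5, Σx = 43, Σy = 334, Σxy = 3085, Σx² = 393
Sxx = Σx² − (Σx)²/n = 393 − 369.8 = 23.2
Sxy = Σxy − (Σx)(Σy)/n = 3085 − 2872.4 = 212.6
b = Sxy/Sxx = 212.6/23.2 = 9.163793
a = ȳ − b·x̄ = 66.8 − 9.163793·8.6 = -12.008621
ŷ(8) = -12.008621 + 9.163793·8 = 61.301724
residual = y − ŷ = 58 − 61.301724 = -3.301724

-3.30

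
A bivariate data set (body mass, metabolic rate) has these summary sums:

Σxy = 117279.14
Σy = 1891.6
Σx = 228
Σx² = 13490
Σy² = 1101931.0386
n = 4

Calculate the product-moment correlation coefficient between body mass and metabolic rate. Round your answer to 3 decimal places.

Sxx = Σx² − (Σx)²/n = 13490 − 12996 = 494
Sxy = Σxy − (Σx)(Σy)/n = 117279.14 − 107821.2 = 9457.94
Syy = Σy² − (Σy)²/n = 1101931.0386 − 894537.64 = 207393.3986
r = Sxy/√(Sxx·Syy) = 9457.94/√(102452338.9084) = 9457.94/10121.874278 = 0.934406

0.934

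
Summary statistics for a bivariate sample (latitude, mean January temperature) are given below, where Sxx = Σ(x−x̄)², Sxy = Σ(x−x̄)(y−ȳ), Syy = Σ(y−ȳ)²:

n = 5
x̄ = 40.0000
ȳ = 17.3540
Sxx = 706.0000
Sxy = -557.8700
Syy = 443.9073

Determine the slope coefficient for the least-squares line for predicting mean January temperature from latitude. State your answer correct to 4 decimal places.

b = Sxy/Sxx = -557.87/706 = -0.790184

-0.7902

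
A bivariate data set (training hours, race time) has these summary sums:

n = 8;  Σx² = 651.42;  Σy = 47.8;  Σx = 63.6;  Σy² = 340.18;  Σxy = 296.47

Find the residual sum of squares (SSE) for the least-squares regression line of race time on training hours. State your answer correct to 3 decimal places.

6.709

Sxx = Σx² − (Σx)²/n = 651.42 − 505.62 = 145.8
Sxy = Σxy − (Σx)(Σy)/n = 296.47 − 380.01 = -83.54
Syy = Σy² − (Σy)²/n = 340.18 − 285.605 = 54.575
b = Sxy/Sxx = -83.54/145.8 = -0.572977
SSE = Syy − b·Sxy = 54.575 − (-0.572977)·(-83.54) = 6.708528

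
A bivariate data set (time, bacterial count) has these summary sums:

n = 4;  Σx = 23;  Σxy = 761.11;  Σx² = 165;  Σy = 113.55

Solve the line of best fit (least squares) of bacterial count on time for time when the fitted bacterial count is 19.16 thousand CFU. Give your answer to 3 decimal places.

2.957

Sxx = Σx² − (Σx)²/n = 165 − 132.25 = 32.75
Sxy = Σxy − (Σx)(Σy)/n = 761.11 − 652.9125 = 108.1975
b = Sxy/Sxx = 108.1975/32.75 = 3.303740
a = ȳ − b·x̄ = 28.3875 − 3.303740·5.75 = 9.390992
Set a + b·x = 19.16: x = (19.16 − 9.390992) / 3.303740 = 2.956954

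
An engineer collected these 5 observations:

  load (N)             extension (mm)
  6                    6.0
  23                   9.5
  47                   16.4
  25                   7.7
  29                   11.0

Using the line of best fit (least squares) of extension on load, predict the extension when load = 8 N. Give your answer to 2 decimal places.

5.49

n = 5, Σx = 130, Σy = 50.6, Σxy = 1536.8, Σx² = 4240
Sxx = Σx² − (Σx)²/n = 4240 − 3380 = 860
Sxy = Σxy − (Σx)(Σy)/n = 1536.8 − 1315.6 = 221.2
b = Sxy/Sxx = 221.2/860 = 0.257209
a = ȳ − b·x̄ = 10.12 − 0.257209·26 = 3.432558
ŷ(8) = a + b·8 = 3.432558 + 0.257209·8 = 5.490233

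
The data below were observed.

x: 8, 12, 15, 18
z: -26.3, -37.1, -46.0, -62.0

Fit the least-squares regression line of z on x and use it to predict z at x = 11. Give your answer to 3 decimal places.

n = 4, Σx = 53, Σy = -171.4, Σxy = -2461.6, Σx² = 757
Sxx = Σx² − (Σx)²/n = 757 − 702.25 = 54.75
Sxy = Σxy − (Σx)(Σy)/n = -2461.6 − (-2271.05) = -190.55
b = Sxy/Sxx = -190.55/54.75 = -3.480365
a = ȳ − b·x̄ = -42.85 − (-3.480365)·13.25 = 3.264840
ŷ(11) = a + b·11 = 3.264840 + (-3.480365)·11 = -35.019178

-35.019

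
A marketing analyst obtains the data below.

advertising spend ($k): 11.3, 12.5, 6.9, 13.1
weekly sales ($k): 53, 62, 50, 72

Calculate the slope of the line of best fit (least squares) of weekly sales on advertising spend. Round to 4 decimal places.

2.8429

n = 4, Σx = 43.8, Σy = 237, Σxy = 2662.1, Σx² = 503.16
Sxx = Σx² − (Σx)²/n = 503.16 − 479.61 = 23.55
Sxy = Σxy − (Σx)(Σy)/n = 2662.1 − 2595.15 = 66.95
b = Sxy/Sxx = 66.95/23.55 = 2.842887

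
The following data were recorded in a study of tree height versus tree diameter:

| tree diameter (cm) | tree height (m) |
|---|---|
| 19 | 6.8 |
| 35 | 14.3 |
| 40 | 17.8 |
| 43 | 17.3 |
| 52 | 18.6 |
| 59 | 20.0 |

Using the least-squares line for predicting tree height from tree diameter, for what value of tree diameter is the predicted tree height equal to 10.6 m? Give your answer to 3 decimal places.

n = 6, Σx = 248, Σy = 94.8, Σxy = 4232.8, Σx² = 11220
Sxx = Σx² − (Σx)²/n = 11220 − 10250.666667 = 969.333333
Sxy = Σxy − (Σx)(Σy)/n = 4232.8 − 3918.4 = 314.4
b = Sxy/Sxx = 314.4/969.333333 = 0.324347
a = ȳ − b·x̄ = 15.8 − 0.324347·41.333333 = 2.393673
Set a + b·x = 10.6: x = (10.6 − 2.393673) / 0.324347 = 25.301103

25.301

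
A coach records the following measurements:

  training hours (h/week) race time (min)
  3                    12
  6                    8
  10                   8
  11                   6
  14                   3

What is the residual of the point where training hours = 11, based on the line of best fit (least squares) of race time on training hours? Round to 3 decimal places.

0.176

n = 5, Σx = 44, Σy = 37, Σxy = 272, Σx² = 462
Sxx = Σx² − (Σx)²/n = 462 − 387.2 = 74.8
Sxy = Σxy − (Σx)(Σy)/n = 272 − 325.6 = -53.6
b = Sxy/Sxx = -53.6/74.8 = -0.716578
a = ȳ − b·x̄ = 7.4 − (-0.716578)·8.8 = 13.705882
ŷ(11) = 13.705882 + (-0.716578)·11 = 5.823529
residual = y − ŷ = 6 − 5.823529 = 0.176471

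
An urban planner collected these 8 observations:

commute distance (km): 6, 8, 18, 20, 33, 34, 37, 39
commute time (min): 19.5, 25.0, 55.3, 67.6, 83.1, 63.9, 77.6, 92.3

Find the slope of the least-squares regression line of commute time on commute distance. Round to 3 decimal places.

1.862

n = 8, Σx = 195, Σy = 484.3, Σxy = 14050.2, Σx² = 5959
Sxx = Σx² − (Σx)²/n = 5959 − 4753.125 = 1205.875
Sxy = Σxy − (Σx)(Σy)/n = 14050.2 − 11804.8125 = 2245.3875
b = Sxy/Sxx = 2245.3875/1205.875 = 1.862040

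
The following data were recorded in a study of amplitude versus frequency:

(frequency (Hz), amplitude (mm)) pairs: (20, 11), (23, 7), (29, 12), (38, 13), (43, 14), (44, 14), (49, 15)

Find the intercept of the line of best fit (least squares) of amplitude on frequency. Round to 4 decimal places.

5.1294

n = 7, Σx = 246, Σy = 86, Σxy = 3176, Σx² = 9400
Sxx = Σx² − (Σx)²/n = 9400 − 8645.142857 = 754.857143
Sxy = Σxy − (Σx)(Σy)/n = 3176 − 3022.285714 = 153.714286
b = Sxy/Sxx = 153.714286/754.857143 = 0.203634
a = ȳ − b·x̄ = 12.285714 − 0.203634·35.142857 = 5.129447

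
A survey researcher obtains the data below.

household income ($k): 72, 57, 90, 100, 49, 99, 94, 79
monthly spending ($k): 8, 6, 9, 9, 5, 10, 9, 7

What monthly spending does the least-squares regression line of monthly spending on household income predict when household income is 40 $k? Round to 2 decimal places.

4.48

n = 8, Σx = 640, Σy = 63, Σxy = 5262, Σx² = 53812
Sxx = Σx² − (Σx)²/n = 53812 − 51200 = 2612
Sxy = Σxy − (Σx)(Σy)/n = 5262 − 5040 = 222
b = Sxy/Sxx = 222/2612 = 0.084992
a = ȳ − b·x̄ = 7.875 − 0.084992·80 = 1.075613
ŷ(40) = a + b·40 = 1.075613 + 0.084992·40 = 4.475306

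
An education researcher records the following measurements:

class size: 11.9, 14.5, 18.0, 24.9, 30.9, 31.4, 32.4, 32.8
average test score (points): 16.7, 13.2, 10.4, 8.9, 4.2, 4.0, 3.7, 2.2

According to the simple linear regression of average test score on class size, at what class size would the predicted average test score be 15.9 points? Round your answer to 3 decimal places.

n = 8, Σx = 196.8, Σy = 63.3, Σxy = 1246.36, Σx² = 5362.24
Sxx = Σx² − (Σx)²/n = 5362.24 − 4841.28 = 520.96
Sxy = Σxy − (Σx)(Σy)/n = 1246.36 − 1557.18 = -310.82
b = Sxy/Sxx = -310.82/520.96 = -0.596629
a = ȳ − b·x̄ = 7.9125 − (-0.596629)·24.6 = 22.589581
Set a + b·x = 15.9: x = (15.9 − 22.589581) / (-0.596629) = 11.212290

11.212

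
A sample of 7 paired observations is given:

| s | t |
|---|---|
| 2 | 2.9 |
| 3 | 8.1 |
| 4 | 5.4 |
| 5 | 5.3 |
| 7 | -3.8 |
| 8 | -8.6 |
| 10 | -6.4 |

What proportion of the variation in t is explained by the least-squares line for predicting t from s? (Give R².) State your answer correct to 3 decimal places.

n = 7, Σx = 39, Σy = 2.9, Σxy = -81.2, Σx² = 267, Σy² = 260.63
Sxx = Σx² − (Σx)²/n = 267 − 217.285714 = 49.714286
Sxy = Σxy − (Σx)(Σy)/n = -81.2 − 16.157143 = -97.357143
Syy = Σy² − (Σy)²/n = 260.63 − 1.201429 = 259.428571
R² = Sxy²/(Sxx·Syy) = (-97.357143)²/(49.714286·259.428571) = 0.734914

0.735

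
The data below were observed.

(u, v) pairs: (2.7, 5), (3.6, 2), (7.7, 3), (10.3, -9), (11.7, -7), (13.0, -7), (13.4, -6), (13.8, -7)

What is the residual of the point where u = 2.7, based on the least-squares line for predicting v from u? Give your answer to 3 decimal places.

n = 8, Σx = 76.2, Σy = -26, Σxy = -398.8, Σx² = 861.52
Sxx = Σx² − (Σx)²/n = 861.52 − 725.805 = 135.715
Sxy = Σxy − (Σx)(Σy)/n = -398.8 − (-247.65) = -151.15
b = Sxy/Sxx = -151.15/135.715 = -1.113731
a = ȳ − b·x̄ = -3.25 − (-1.113731)·9.525 = 7.358288
ŷ(2.7) = 7.358288 + (-1.113731)·2.7 = 4.351214
residual = y − ŷ = 5 − 4.351214 = 0.648786

0.649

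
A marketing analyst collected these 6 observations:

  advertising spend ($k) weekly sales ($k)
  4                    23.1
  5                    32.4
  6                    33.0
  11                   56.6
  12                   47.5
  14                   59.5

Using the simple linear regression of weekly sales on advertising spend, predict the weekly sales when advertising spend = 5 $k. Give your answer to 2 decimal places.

29.71

n = 6, Σx = 52, Σy = 252.1, Σxy = 2478, Σx² = 538
Sxx = Σx² − (Σx)²/n = 538 − 450.666667 = 87.333333
Sxy = Σxy − (Σx)(Σy)/n = 2478 − 2184.866667 = 293.133333
b = Sxy/Sxx = 293.133333/87.333333 = 3.356489
a = ȳ − b·x̄ = 42.016667 − 3.356489·8.666667 = 12.927099
ŷ(5) = a + b·5 = 12.927099 + 3.356489·5 = 29.709542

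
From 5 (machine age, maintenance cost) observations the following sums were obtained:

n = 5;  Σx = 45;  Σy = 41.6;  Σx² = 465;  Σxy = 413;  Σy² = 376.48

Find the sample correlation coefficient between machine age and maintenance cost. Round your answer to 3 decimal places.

0.904

Sxx = Σx² − (Σx)²/n = 465 − 405 = 60
Sxy = Σxy − (Σx)(Σy)/n = 413 − 374.4 = 38.6
Syy = Σy² − (Σy)²/n = 376.48 − 346.112 = 30.368
r = Sxy/√(Sxx·Syy) = 38.6/√(1822.08) = 38.6/42.685829 = 0.904281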